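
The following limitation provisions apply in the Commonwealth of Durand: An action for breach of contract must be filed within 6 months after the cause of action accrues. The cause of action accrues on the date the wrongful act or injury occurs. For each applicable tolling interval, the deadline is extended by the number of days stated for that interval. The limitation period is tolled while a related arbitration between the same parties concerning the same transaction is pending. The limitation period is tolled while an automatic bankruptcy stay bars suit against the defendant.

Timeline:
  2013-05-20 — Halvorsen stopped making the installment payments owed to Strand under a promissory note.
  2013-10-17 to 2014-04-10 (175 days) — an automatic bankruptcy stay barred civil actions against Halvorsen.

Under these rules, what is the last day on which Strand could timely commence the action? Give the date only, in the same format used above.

The limitation period began to run on 2013-05-20.
Adding the 6 months base period to 2013-05-20 gives a deadline of 2013-11-20, before any tolling.
The period was tolled for 175 days by the automatic bankruptcy stay (2013-10-17 to 2014-04-10), pushing the deadline to 2014-05-14.

2014-05-14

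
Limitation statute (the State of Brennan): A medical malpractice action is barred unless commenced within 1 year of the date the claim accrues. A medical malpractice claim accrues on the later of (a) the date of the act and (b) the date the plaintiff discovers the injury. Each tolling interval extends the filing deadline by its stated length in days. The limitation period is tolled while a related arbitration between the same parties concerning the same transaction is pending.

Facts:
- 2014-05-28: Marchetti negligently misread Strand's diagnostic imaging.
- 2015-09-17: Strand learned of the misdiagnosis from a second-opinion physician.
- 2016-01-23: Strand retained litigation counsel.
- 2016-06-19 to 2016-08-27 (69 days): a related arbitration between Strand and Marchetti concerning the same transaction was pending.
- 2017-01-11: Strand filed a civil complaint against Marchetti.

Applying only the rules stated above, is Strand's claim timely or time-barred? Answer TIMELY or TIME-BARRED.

The claim accrued on 2015-09-17 — the later of the 2014-05-28 act and the 2015-09-17 discovery.
1 year from 2015-09-17 is 2016-09-17.
The period was tolled for 69 days by the pending related arbitration (2016-06-19 to 2016-08-27), pushing the deadline to 2016-11-25.
The other events in the timeline have no effect on the limitation period under the stated rules.
Filing on 2017-01-11 missed the 2016-11-25 deadline — the action is time-barred.

TIME-BARRED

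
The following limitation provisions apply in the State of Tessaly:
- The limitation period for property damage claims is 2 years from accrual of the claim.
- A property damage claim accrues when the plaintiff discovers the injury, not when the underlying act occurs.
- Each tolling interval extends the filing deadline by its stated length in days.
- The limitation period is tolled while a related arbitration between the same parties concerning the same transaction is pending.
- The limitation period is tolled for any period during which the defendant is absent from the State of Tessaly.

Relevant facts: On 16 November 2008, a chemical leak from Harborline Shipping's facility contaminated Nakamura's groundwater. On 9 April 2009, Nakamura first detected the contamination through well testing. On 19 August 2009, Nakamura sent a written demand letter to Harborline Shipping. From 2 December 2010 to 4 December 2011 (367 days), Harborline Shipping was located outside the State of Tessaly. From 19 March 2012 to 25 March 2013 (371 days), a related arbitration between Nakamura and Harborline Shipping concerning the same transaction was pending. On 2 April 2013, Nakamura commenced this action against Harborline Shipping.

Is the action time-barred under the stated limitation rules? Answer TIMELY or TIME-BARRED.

Under the discovery rule, the claim accrued on 9 April 2009, when Nakamura discovered the injury — not on the 16 November 2008 date of the underlying act.
2 years from 9 April 2009 is 9 April 2011.
The period was tolled for 367 days by the defendant's absence from the jurisdiction (2 December 2010 to 4 December 2011), pushing the deadline to 10 April 2012.
The period was tolled for 371 days by the pending related arbitration (19 March 2012 to 25 March 2013), pushing the deadline to 16 April 2013.
The other events in the timeline have no effect on the limitation period under the stated rules.
The 2 April 2013 filing precedes the 16 April 2013 deadline; the claim is timely.

TIMELY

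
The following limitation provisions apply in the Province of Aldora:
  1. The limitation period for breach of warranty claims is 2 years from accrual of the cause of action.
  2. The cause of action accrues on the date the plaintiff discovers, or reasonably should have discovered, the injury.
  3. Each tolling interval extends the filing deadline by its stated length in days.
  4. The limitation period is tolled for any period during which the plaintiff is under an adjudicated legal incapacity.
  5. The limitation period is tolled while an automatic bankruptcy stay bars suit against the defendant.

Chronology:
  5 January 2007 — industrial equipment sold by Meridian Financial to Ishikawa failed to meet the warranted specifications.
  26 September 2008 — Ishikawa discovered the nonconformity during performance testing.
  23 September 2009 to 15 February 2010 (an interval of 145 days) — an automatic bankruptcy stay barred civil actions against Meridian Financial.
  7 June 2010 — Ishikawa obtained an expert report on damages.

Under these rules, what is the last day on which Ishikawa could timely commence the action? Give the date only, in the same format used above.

Under the discovery rule, the claim accrued on 26 September 2008, when Ishikawa discovered the injury — not on the 5 January 2007 date of the underlying act.
2 years from 26 September 2008 is 26 September 2010.
The automatic bankruptcy stay from 23 September 2009 to 15 February 2010 tolled the period for 145 days, extending the deadline to 18 February 2011.
None of the other events listed affects the running of the period under the stated rules.

18 February 2011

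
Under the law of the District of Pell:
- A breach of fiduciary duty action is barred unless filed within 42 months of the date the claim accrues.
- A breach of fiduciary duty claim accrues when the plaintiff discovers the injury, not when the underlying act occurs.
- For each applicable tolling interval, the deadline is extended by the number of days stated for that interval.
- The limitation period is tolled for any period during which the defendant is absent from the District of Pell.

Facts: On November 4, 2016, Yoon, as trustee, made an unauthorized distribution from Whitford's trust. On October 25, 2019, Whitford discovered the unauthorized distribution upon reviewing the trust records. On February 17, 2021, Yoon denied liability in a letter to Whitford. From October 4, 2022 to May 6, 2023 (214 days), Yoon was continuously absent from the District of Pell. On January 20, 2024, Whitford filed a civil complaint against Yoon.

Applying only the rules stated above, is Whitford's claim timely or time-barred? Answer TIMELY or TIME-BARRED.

Accrual is tied to discovery, so the period began on October 25, 2019 rather than on November 4, 2016 when the act occurred.
The untolled deadline — 42 months after October 25, 2019 — is April 25, 2023.
Because the defendant's absence from the jurisdiction ran from October 4, 2022 to May 6, 2023, the deadline is extended by 214 days to November 25, 2023.
None of the other events listed affects the running of the period under the stated rules.
Whitford filed on January 20, 2024, after the November 25, 2023 deadline, so the action is time-barred.

TIME-BARRED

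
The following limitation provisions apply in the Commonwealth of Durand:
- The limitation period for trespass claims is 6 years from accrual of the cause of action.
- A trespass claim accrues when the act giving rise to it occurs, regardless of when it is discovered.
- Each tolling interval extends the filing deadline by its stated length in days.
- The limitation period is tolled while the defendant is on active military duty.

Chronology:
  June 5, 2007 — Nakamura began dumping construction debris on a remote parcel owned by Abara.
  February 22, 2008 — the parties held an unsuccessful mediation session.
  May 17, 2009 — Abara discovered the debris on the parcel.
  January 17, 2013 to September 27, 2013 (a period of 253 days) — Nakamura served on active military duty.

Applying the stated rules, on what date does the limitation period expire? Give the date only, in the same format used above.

Because the rule ties accrual to occurrence, the claim accrued on June 5, 2007, not on the May 17, 2009 discovery date.
Adding the 6 years base period to June 5, 2007 gives a deadline of June 5, 2013, before any tolling.
The defendant's active military service from January 17, 2013 to September 27, 2013 tolled the period for 253 days, extending the deadline to February 13, 2014.
None of the other events listed affects the running of the period under the stated rules.

February 13, 2014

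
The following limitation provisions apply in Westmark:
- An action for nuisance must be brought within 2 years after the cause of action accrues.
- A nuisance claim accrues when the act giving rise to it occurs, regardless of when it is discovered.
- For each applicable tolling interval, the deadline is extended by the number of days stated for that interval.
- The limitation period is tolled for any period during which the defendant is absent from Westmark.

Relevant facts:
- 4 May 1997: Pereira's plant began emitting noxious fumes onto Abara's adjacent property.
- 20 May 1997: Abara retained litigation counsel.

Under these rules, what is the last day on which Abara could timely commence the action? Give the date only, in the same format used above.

4 May 1999

The claim accrued on 4 May 1997, when the wrongful act occurred.
Adding the 2 years base period to 4 May 1997 gives a deadline of 4 May 1999, before any tolling.
None of the other events listed affects the running of the period under the stated rules.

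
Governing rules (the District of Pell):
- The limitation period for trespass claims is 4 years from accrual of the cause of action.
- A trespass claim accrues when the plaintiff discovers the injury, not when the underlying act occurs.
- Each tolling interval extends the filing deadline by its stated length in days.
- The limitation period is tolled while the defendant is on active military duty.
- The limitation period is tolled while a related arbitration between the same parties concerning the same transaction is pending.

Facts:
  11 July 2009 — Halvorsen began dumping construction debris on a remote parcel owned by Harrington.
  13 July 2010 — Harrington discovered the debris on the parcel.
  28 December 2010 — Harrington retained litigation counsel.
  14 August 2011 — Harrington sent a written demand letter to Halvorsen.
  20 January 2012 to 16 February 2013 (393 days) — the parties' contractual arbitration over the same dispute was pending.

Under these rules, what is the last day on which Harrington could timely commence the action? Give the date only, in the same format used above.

Under the discovery rule, the claim accrued on 13 July 2010, when Harrington discovered the injury — not on the 11 July 2009 date of the underlying act.
The untolled deadline — 4 years after 13 July 2010 — is 13 July 2014.
The period was tolled for 393 days by the pending related arbitration (20 January 2012 to 16 February 2013), pushing the deadline to 10 August 2015.
Nothing else in the chronology tolls or restarts the period.

10 August 2015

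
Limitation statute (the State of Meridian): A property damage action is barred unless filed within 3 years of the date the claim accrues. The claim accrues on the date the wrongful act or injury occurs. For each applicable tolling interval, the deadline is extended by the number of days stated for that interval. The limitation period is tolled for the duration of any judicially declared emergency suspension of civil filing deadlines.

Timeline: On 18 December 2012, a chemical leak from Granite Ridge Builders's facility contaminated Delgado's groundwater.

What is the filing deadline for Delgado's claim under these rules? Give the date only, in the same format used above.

18 December 2015

The limitation period began to run on 18 December 2012.
Adding the 3 years base period to 18 December 2012 gives a deadline of 18 December 2015, before any tolling.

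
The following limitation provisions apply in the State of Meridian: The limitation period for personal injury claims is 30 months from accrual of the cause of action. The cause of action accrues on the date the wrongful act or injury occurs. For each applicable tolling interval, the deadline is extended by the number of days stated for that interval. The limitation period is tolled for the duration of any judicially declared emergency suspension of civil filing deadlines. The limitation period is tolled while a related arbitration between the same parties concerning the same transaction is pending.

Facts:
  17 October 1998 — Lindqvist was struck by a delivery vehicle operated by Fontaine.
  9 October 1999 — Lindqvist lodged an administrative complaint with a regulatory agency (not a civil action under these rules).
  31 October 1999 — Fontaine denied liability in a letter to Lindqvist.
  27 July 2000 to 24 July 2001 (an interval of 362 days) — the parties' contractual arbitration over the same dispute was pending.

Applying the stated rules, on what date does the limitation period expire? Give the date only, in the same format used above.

14 April 2002

The cause of action accrued on 17 October 1998, the date of the act.
The untolled deadline — 30 months after 17 October 1998 — is 17 April 2001.
The period was tolled for 362 days by the pending related arbitration (27 July 2000 to 24 July 2001), pushing the deadline to 14 April 2002.
Nothing else in the chronology tolls or restarts the period.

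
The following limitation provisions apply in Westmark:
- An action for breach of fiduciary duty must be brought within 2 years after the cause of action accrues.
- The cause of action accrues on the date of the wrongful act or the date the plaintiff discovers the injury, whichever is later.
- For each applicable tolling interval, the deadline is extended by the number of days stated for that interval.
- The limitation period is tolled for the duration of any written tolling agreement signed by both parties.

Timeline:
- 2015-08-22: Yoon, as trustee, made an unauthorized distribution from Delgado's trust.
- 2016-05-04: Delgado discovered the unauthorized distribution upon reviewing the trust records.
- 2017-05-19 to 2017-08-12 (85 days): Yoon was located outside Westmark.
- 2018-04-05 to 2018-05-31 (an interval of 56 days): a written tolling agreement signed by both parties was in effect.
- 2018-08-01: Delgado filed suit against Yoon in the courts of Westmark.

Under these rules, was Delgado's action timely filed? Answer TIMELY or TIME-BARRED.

The claim accrued on 2016-05-04 — the later of the 2015-08-22 act and the 2016-05-04 discovery.
2 years from 2016-05-04 is 2018-05-04.
The period was tolled for 56 days by the written tolling agreement (2018-04-05 to 2018-05-31), pushing the deadline to 2018-06-29.
The defendant's absence from the jurisdiction from 2017-05-19 to 2017-08-12 does not toll the period, because no stated rule makes the defendant's absence a tolling event.
Delgado filed on 2018-08-01, after the 2018-06-29 deadline, so the action is time-barred.

TIME-BARRED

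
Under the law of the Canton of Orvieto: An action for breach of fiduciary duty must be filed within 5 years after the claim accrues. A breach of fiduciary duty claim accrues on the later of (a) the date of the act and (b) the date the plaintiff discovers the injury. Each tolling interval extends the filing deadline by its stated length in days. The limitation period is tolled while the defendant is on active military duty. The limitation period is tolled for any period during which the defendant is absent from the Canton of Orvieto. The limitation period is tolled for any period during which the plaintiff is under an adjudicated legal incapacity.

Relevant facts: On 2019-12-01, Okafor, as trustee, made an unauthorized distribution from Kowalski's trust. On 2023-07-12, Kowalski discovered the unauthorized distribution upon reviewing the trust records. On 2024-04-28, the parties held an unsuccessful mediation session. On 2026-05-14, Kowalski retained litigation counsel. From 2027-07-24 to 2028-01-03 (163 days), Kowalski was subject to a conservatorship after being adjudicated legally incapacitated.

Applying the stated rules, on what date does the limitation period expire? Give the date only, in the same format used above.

Taking the later of the act (2019-12-01) and discovery (2023-07-12), the claim accrued on 2023-07-12.
The untolled deadline — 5 years after 2023-07-12 — is 2028-07-12.
Because the plaintiff's legal incapacity ran from 2027-07-24 to 2028-01-03, the deadline is extended by 163 days to 2028-12-22.
None of the other events listed affects the running of the period under the stated rules.

2028-12-22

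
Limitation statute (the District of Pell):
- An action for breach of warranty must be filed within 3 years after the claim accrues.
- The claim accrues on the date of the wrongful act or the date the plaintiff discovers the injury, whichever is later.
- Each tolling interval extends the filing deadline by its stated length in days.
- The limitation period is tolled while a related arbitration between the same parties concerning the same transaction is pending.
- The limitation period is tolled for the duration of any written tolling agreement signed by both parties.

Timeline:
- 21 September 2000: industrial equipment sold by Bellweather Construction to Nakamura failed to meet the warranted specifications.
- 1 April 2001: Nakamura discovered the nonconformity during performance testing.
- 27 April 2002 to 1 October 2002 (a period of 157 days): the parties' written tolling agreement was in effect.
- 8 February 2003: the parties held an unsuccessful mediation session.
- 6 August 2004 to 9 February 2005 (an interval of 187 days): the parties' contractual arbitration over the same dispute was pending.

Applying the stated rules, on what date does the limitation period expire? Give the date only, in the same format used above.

11 March 2005

Taking the later of the act (21 September 2000) and discovery (1 April 2001), the claim accrued on 1 April 2001.
3 years from 1 April 2001 is 1 April 2004.
The period was tolled for 157 days by the written tolling agreement (27 April 2002 to 1 October 2002), pushing the deadline to 5 September 2004.
The period was tolled for 187 days by the pending related arbitration (6 August 2004 to 9 February 2005), pushing the deadline to 11 March 2005.
None of the other events listed affects the running of the period under the stated rules.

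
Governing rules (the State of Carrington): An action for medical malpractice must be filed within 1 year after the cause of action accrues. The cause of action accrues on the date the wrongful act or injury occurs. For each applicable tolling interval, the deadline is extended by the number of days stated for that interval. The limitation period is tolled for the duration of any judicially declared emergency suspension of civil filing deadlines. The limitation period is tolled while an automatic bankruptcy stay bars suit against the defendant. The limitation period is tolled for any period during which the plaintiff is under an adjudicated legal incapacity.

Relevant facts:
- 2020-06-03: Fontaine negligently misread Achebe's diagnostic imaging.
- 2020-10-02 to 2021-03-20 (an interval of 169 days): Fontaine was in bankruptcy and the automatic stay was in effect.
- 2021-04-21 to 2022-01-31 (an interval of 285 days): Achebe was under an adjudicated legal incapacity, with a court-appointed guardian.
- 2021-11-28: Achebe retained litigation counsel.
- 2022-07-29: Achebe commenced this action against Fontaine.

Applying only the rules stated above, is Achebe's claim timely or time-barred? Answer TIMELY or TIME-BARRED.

TIMELY

The limitation period began to run on 2020-06-03.
1 year from 2020-06-03 is 2021-06-03.
Because the automatic bankruptcy stay ran from 2020-10-02 to 2021-03-20, the deadline is extended by 169 days to 2021-11-19.
The plaintiff's legal incapacity from 2021-04-21 to 2022-01-31 tolled the period for 285 days, extending the deadline to 2022-08-31.
The other events in the timeline have no effect on the limitation period under the stated rules.
The 2022-07-29 filing precedes the 2022-08-31 deadline; the claim is timely.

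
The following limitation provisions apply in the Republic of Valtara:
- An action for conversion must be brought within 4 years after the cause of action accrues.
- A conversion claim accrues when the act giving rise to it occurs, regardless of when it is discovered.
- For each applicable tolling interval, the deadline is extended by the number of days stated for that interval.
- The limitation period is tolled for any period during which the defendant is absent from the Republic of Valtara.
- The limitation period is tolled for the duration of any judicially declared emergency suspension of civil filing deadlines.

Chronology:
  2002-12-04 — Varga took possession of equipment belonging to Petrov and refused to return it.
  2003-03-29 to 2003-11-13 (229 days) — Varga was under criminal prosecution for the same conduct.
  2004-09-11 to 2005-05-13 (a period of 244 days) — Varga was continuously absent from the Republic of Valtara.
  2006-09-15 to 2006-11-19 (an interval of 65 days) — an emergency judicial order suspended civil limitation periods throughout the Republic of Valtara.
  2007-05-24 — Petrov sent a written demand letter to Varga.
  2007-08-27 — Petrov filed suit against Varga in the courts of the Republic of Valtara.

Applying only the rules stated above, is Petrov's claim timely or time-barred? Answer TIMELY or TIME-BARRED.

The claim accrued on 2002-12-04, when the wrongful act occurred.
Adding the 4 years base period to 2002-12-04 gives a deadline of 2006-12-04, before any tolling.
The period was tolled for 244 days by the defendant's absence from the jurisdiction (2004-09-11 to 2005-05-13), pushing the deadline to 2007-08-05.
The period was tolled for 65 days by the emergency suspension of filing deadlines (2006-09-15 to 2006-11-19), pushing the deadline to 2007-10-09.
Although a criminal prosecution ran from 2003-03-29 to 2003-11-13, the stated rules do not make that a tolling event, so it is disregarded.
None of the other events listed affects the running of the period under the stated rules.
The 2007-08-27 filing precedes the 2007-10-09 deadline; the claim is timely.

TIMELY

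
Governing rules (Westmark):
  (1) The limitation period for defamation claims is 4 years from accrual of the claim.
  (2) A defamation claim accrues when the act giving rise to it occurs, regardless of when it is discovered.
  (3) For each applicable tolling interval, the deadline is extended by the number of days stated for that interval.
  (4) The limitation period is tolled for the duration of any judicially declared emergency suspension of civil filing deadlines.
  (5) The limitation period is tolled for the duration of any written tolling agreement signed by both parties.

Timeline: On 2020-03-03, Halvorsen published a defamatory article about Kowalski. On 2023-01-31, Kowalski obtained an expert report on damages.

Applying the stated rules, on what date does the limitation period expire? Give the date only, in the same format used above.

The limitation period began to run on 2020-03-03.
The untolled deadline — 4 years after 2020-03-03 — is 2024-03-03.
Nothing else in the chronology tolls or restarts the period.

2024-03-03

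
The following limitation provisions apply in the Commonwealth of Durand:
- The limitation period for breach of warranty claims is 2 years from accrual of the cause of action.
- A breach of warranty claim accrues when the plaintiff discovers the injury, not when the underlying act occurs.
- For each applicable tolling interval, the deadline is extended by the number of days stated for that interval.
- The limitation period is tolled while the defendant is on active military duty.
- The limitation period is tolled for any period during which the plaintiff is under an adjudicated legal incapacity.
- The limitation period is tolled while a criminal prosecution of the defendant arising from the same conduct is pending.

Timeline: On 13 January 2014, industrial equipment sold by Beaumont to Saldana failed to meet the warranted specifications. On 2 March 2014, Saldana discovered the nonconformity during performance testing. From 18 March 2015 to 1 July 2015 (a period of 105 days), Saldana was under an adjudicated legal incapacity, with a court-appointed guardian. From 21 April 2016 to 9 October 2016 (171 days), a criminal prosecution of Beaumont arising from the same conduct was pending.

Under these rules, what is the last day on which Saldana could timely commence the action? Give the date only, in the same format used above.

The claim did not accrue until Saldana discovered the injury on 2 March 2014; the 13 January 2014 act date does not start the clock under the stated rule.
The untolled deadline — 2 years after 2 March 2014 — is 2 March 2016.
The plaintiff's legal incapacity from 18 March 2015 to 1 July 2015 tolled the period for 105 days, extending the deadline to 15 June 2016.
The pending criminal prosecution from 21 April 2016 to 9 October 2016 tolled the period for 171 days, extending the deadline to 3 December 2016.

3 December 2016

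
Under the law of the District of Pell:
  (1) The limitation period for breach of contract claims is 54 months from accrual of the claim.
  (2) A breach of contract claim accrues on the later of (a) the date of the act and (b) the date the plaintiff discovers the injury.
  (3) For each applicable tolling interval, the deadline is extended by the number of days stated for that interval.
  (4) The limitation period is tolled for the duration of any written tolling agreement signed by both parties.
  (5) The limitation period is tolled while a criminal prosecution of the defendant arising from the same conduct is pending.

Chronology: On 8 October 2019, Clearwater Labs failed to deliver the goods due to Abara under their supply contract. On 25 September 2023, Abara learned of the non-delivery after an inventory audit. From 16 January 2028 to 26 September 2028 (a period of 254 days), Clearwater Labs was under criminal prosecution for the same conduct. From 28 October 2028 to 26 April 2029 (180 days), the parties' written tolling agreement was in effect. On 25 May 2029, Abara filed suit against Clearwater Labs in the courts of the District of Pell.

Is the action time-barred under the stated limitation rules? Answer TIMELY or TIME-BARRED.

Taking the later of the act (8 October 2019) and discovery (25 September 2023), the claim accrued on 25 September 2023.
54 months from 25 September 2023 is 25 March 2028.
The period was tolled for 254 days by the pending criminal prosecution (16 January 2028 to 26 September 2028), pushing the deadline to 4 December 2028.
The written tolling agreement from 28 October 2028 to 26 April 2029 tolled the period for 180 days, extending the deadline to 2 June 2029.
Filing on 25 May 2029 beat the 2 June 2029 deadline — the action is timely.

TIMELY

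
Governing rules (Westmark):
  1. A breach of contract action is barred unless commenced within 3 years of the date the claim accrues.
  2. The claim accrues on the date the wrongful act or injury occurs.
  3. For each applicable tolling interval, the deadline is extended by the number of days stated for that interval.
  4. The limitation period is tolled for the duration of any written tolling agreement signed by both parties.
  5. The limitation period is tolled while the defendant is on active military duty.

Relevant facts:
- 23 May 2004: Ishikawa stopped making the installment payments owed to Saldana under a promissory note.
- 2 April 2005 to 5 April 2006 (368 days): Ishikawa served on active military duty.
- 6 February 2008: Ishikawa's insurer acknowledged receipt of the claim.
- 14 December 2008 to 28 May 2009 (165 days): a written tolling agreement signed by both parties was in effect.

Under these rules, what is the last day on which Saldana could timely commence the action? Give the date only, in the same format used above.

25 May 2008

The claim accrued on 23 May 2004, the date of the act.
Adding the 3 years base period to 23 May 2004 gives a deadline of 23 May 2007, before any tolling.
The period was tolled for 368 days by the defendant's active military service (2 April 2005 to 5 April 2006), pushing the deadline to 25 May 2008.
By the time the written tolling agreement began on 14 December 2008, the limitation period had already expired on 25 May 2008; that interval cannot revive it.
Nothing else in the chronology tolls or restarts the period.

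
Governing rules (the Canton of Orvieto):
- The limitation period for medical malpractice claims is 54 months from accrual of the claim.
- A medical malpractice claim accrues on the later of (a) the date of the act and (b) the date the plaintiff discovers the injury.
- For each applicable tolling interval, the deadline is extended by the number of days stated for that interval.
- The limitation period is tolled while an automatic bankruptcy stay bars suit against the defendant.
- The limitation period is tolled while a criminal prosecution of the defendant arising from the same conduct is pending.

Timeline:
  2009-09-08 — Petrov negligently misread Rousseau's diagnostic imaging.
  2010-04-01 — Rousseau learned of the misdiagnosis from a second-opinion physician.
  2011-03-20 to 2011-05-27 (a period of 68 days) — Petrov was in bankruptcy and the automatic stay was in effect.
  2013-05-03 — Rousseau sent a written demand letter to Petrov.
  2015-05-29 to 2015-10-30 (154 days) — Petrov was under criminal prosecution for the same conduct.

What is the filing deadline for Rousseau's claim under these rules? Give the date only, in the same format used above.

2014-12-08

Taking the later of the act (2009-09-08) and discovery (2010-04-01), the claim accrued on 2010-04-01.
Adding the 54 months base period to 2010-04-01 gives a deadline of 2014-10-01, before any tolling.
The automatic bankruptcy stay from 2011-03-20 to 2011-05-27 tolled the period for 68 days, extending the deadline to 2014-12-08.
The pending criminal prosecution from 2015-05-29 to 2015-10-30 began after the period had already run on 2014-12-08, so it has no tolling effect.
The other events in the timeline have no effect on the limitation period under the stated rules.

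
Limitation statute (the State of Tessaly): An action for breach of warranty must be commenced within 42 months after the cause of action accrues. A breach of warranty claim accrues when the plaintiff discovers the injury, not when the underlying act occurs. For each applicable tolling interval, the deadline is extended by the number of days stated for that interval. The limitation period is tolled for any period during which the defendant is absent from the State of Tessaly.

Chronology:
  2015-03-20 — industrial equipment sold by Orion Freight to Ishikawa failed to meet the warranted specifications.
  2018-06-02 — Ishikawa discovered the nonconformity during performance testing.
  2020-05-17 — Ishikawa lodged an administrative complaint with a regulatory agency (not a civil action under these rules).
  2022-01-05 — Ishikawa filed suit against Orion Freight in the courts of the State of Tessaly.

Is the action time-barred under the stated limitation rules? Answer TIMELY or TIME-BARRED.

Under the discovery rule, the claim accrued on 2018-06-02, when Ishikawa discovered the injury — not on the 2015-03-20 date of the underlying act.
The untolled deadline — 42 months after 2018-06-02 — is 2021-12-02.
None of the other events listed affects the running of the period under the stated rules.
Ishikawa filed on 2022-01-05, after the 2021-12-02 deadline, so the action is time-barred.

TIME-BARRED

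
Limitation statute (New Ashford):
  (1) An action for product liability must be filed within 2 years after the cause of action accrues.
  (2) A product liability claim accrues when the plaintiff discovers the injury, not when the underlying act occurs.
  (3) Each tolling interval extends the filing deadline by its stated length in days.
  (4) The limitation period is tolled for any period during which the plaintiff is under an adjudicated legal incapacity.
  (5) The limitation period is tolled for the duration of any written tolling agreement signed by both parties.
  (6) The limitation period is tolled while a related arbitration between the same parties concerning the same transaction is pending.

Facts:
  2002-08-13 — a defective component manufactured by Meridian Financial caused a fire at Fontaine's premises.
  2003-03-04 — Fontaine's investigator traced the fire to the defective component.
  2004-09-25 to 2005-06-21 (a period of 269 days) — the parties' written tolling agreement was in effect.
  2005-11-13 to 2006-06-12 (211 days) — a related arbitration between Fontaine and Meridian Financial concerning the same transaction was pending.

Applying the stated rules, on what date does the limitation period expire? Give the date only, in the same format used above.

2006-06-27

Accrual is tied to discovery, so the period began on 2003-03-04 rather than on 2002-08-13 when the act occurred.
The untolled deadline — 2 years after 2003-03-04 — is 2005-03-04.
The period was tolled for 269 days by the written tolling agreement (2004-09-25 to 2005-06-21), pushing the deadline to 2005-11-28.
The pending related arbitration from 2005-11-13 to 2006-06-12 tolled the period for 211 days, extending the deadline to 2006-06-27.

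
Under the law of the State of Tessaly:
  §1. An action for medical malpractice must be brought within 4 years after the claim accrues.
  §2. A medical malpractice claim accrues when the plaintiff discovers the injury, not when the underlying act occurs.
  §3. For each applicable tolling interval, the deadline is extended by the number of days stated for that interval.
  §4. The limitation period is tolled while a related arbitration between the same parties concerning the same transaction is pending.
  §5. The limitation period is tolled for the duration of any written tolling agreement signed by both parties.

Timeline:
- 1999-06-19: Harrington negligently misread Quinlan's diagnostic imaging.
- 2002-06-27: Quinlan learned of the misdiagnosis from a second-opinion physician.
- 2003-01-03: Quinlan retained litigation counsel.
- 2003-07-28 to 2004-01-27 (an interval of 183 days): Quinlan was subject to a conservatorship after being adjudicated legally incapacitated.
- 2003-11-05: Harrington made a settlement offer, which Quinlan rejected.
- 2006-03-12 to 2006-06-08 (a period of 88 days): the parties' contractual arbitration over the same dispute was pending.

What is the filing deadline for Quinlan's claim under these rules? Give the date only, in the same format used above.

2006-09-23

The claim did not accrue until Quinlan discovered the injury on 2002-06-27; the 1999-06-19 act date does not start the clock under the stated rule.
4 years from 2002-06-27 is 2006-06-27.
Because the pending related arbitration ran from 2006-03-12 to 2006-06-08, the deadline is extended by 88 days to 2006-09-23.
Although the plaintiff's incapacity ran from 2003-07-28 to 2004-01-27, the stated rules do not make that a tolling event, so it is disregarded.
Nothing else in the chronology tolls or restarts the period.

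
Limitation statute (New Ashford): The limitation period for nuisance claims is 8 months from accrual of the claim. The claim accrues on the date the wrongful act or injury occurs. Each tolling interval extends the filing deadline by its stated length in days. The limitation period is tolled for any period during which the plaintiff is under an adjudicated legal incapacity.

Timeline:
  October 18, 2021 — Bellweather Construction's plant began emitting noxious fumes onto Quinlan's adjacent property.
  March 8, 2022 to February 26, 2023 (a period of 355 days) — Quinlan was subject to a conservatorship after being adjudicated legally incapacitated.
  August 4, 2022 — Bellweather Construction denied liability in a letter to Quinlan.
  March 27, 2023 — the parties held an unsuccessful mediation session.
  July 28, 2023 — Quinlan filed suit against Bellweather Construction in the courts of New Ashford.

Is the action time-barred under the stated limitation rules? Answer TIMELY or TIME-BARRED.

The claim accrued on October 18, 2021, when the wrongful act occurred.
The untolled deadline — 8 months after October 18, 2021 — is June 18, 2022.
Because the plaintiff's legal incapacity ran from March 8, 2022 to February 26, 2023, the deadline is extended by 355 days to June 8, 2023.
The other events in the timeline have no effect on the limitation period under the stated rules.
Filing on July 28, 2023 missed the June 8, 2023 deadline — the action is time-barred.

TIME-BARRED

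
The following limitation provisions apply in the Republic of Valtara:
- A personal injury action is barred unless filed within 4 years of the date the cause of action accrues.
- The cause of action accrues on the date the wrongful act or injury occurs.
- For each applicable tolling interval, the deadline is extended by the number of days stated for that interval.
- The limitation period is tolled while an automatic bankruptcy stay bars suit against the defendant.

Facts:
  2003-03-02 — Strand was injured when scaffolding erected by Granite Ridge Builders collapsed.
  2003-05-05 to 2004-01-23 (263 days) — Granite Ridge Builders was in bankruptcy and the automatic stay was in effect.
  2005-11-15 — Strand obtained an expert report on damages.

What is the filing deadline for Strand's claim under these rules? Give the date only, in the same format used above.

The cause of action accrued on 2003-03-02, the date of the act.
Adding the 4 years base period to 2003-03-02 gives a deadline of 2007-03-02, before any tolling.
The period was tolled for 263 days by the automatic bankruptcy stay (2003-05-05 to 2004-01-23), pushing the deadline to 2007-11-20.
None of the other events listed affects the running of the period under the stated rules.

2007-11-20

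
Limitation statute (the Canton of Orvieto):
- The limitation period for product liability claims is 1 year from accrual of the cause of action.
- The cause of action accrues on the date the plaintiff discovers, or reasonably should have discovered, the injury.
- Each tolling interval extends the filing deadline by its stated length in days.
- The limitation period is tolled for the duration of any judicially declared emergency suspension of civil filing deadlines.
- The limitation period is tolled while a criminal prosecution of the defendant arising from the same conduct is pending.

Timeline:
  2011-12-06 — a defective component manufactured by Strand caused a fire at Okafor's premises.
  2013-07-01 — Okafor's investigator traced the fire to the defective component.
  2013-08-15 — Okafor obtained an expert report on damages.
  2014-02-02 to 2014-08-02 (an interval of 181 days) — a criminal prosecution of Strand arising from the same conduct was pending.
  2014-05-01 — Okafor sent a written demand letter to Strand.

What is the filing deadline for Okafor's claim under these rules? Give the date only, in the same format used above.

2014-12-29

Under the discovery rule, the claim accrued on 2013-07-01, when Okafor discovered the injury — not on the 2011-12-06 date of the underlying act.
1 year from 2013-07-01 is 2014-07-01.
The period was tolled for 181 days by the pending criminal prosecution (2014-02-02 to 2014-08-02), pushing the deadline to 2014-12-29.
Nothing else in the chronology tolls or restarts the period.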